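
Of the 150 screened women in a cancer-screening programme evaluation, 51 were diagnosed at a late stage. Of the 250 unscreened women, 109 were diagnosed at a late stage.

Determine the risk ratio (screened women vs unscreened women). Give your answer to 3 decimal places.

risk, screened women = 51/150 = 0.3400
risk, unscreened women = 109/250 = 0.4360
RR = 0.3400 / 0.4360 = 0.780

0.780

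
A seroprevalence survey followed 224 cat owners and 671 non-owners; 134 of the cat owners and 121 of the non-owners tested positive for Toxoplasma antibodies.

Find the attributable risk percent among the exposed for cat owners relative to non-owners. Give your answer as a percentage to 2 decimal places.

risk, cat owners = 134/224 = 0.5982
risk, non-owners = 121/671 = 0.1803
AR% = (0.5982 − 0.1803) / 0.5982 = 0.6986 → 69.86%

69.86%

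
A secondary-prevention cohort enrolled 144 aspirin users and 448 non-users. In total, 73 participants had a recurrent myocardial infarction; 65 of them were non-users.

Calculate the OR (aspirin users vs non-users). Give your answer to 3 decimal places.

0.347

aspirin users with the outcome: 73 − 65 = 8
aspirin users without the outcome: 144 − 8 = 136
non-users without the outcome: 448 − 65 = 383
OR = (8 × 383) / (136 × 65) = 3064/8840 ≈ 0.347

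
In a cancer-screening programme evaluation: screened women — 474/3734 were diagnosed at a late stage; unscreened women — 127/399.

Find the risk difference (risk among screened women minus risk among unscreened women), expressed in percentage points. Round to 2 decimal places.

risk, screened women = 474/3734 = 0.1269
risk, unscreened women = 127/399 = 0.3183
risk difference = 0.1269 − 0.3183 = -0.1914 → -19.14 percentage points

RD: -19.14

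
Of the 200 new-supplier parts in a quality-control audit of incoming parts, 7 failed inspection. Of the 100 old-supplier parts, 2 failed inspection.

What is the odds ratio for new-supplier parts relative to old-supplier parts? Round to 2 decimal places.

odds, new-supplier parts = 7/193 = 0.03627
odds, old-supplier parts = 2/98 = 0.02041
OR = 0.03627 / 0.02041 = 1.78

1.78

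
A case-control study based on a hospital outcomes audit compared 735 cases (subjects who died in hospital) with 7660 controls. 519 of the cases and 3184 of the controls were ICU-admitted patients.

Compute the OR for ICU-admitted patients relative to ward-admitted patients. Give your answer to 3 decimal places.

OR ≈ 3.378

odds, ICU-admitted patients = 519/3184 = 0.16300
odds, ward-admitted patients = 216/4476 = 0.04826
OR = 0.16300 / 0.04826 = 3.378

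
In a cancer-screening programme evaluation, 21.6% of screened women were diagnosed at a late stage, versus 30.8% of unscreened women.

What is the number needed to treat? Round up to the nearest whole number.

absolute risk difference = 0.092000
1 / 0.092000 = 10.870 → round up → 11

11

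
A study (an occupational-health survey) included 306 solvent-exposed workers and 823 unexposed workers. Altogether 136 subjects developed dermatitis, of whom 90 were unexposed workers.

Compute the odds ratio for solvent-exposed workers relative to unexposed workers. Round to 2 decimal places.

solvent-exposed workers with the outcome: 136 − 90 = 46
solvent-exposed workers without the outcome: 306 − 46 = 260
unexposed workers without the outcome: 823 − 90 = 733
OR = (46 × 733) / (260 × 90) = 33718/23400 ≈ 1.44

OR = 1.44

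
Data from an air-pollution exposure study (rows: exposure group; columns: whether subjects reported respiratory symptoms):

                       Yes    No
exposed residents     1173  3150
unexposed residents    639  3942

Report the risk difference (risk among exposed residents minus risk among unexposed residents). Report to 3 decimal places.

risk, exposed residents = 1173/4323 = 0.2713
risk, unexposed residents = 639/4581 = 0.1395
risk difference = 0.2713 − 0.1395 = 0.132

0.132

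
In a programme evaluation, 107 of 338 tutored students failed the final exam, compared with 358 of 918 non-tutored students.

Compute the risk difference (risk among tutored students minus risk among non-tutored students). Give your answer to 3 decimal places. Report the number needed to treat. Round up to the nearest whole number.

RD = -0.073; NNT = 14

risk, tutored students = 107/338 = 0.3166
risk, non-tutored students = 358/918 = 0.3900
risk difference = 0.3166 − 0.3900 = -0.073
absolute risk difference = 0.073410
1 / 0.073410 = 13.622 → round up → 14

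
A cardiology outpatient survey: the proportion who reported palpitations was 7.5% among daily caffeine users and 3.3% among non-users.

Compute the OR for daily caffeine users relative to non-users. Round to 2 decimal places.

odds, daily caffeine users = 0.07500/0.92500 = 0.08108
odds, non-users = 0.03300/0.96700 = 0.03413
OR = 0.08108 / 0.03413 = 2.38

2.38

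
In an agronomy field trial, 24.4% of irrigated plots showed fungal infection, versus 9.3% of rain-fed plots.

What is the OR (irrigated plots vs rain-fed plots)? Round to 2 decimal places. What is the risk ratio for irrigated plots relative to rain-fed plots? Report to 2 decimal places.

OR = 3.15; RR = 2.62

odds, irrigated plots = 0.2440/0.7560 = 0.3228
odds, rain-fed plots = 0.0930/0.9070 = 0.1025
OR = 0.3228 / 0.1025 = 3.15
RR = 0.2440 / 0.0930 = 2.62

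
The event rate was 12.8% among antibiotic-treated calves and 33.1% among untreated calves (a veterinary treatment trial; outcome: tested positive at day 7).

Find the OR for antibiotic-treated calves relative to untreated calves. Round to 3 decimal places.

OR = 0.297

odds, antibiotic-treated calves = 0.1280/0.8720 = 0.1468
odds, untreated calves = 0.3310/0.6690 = 0.4948
OR = 0.1468 / 0.4948 = 0.297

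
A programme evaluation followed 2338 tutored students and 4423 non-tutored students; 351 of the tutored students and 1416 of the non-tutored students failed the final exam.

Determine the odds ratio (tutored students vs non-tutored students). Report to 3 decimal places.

odds, tutored students = 351/1987 = 0.1766
odds, non-tutored students = 1416/3007 = 0.4709
OR = 0.1766 / 0.4709 = 0.375

OR: 0.375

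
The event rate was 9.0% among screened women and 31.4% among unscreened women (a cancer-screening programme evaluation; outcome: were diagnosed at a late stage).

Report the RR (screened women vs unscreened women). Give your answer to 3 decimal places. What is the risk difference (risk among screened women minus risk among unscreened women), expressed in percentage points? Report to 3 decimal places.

RR = 0.0900 / 0.3140 = 0.287
risk difference = 0.0900 − 0.3140 = -0.2240 → -22.400 percentage points

RR = 0.287; RD = -22.400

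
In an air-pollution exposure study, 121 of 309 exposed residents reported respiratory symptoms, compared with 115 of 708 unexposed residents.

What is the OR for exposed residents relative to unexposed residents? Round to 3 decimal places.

OR = (121 × 593) / (188 × 115) = 71753/21620 ≈ 3.319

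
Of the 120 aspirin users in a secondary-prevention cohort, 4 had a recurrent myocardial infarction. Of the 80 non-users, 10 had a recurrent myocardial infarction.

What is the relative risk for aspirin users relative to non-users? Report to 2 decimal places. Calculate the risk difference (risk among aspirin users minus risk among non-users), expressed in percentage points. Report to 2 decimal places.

RR = 0.27; RD = -9.17

risk, aspirin users = 4/120 = 0.03333
risk, non-users = 10/80 = 0.12500
RR = 0.03333 / 0.12500 = 0.27
risk difference = 0.03333 − 0.12500 = -0.09167 → -9.17 percentage points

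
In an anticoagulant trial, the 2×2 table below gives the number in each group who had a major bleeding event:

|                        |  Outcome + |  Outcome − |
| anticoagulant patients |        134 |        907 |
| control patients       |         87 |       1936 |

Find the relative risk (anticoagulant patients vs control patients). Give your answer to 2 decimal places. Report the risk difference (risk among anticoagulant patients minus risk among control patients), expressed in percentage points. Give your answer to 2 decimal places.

RR = 2.99; RD = 8.57

risk, anticoagulant patients = 134/1041 = 0.12872
risk, control patients = 87/2023 = 0.04301
RR = 0.12872 / 0.04301 = 2.99
risk difference = 0.12872 − 0.04301 = 0.08572 → 8.57 percentage points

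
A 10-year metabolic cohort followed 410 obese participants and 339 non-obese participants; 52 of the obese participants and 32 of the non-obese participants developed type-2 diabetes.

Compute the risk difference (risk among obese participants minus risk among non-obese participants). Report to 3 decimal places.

risk, obese participants = 52/410 = 0.1268
risk, non-obese participants = 32/339 = 0.0944
risk difference = 0.1268 − 0.0944 = 0.032

0.032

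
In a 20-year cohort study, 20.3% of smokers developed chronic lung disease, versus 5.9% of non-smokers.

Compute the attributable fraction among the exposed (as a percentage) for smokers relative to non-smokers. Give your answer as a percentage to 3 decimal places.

AR% = (0.2030 − 0.0590) / 0.2030 = 0.7094 → 70.936%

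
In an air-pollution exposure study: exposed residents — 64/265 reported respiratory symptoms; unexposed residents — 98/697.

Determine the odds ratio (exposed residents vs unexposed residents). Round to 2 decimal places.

1.95

odds, exposed residents = 64/201 = 0.3184
odds, unexposed residents = 98/599 = 0.1636
OR = 0.3184 / 0.1636 = 1.95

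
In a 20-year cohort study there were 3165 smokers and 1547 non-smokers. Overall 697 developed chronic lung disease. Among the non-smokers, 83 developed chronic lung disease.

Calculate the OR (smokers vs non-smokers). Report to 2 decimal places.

smokers with the outcome: 697 − 83 = 614
smokers without the outcome: 3165 − 614 = 2551
non-smokers without the outcome: 1547 − 83 = 1464
odds, smokers = 614/2551 = 0.2407
odds, non-smokers = 83/1464 = 0.0567
OR = 0.2407 / 0.0567 = 4.25

4.25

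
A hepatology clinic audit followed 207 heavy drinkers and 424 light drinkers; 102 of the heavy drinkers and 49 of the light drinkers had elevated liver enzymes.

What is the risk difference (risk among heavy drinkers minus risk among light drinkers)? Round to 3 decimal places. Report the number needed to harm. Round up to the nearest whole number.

risk, heavy drinkers = 102/207 = 0.4928
risk, light drinkers = 49/424 = 0.1156
risk difference = 0.4928 − 0.1156 = 0.377
absolute risk difference = 0.377188
1 / 0.377188 = 2.651 → round up → 3

RD = 0.377; NNH = 3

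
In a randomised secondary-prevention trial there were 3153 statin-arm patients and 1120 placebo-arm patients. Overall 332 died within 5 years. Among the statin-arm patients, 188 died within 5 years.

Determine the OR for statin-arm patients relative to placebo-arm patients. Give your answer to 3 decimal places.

statin-arm patients without the outcome: 3153 − 188 = 2965
placebo-arm patients with the outcome: 332 − 188 = 144
placebo-arm patients without the outcome: 1120 − 144 = 976
OR = (188 × 976) / (2965 × 144) = 183488/426960 ≈ 0.430

OR = 0.430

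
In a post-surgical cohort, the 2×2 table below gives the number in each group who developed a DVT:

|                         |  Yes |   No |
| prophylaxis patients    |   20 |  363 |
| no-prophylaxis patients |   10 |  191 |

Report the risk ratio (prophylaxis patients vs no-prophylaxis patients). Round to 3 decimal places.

RR ≈ 1.050

risk, prophylaxis patients = 20/383 = 0.05222
risk, no-prophylaxis patients = 10/201 = 0.04975
RR = 0.05222 / 0.04975 = 1.050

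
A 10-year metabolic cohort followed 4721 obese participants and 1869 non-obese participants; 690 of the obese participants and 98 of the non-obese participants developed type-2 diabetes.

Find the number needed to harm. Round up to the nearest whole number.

11

risk, obese participants = 690/4721 = 0.146155
risk, non-obese participants = 98/1869 = 0.052434
absolute risk difference = 0.093721
1 / 0.093721 = 10.670 → round up → 11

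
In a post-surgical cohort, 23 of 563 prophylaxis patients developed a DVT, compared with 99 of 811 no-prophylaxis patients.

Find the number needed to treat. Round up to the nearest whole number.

NNT = 13

risk, prophylaxis patients = 23/563 = 0.040853
risk, no-prophylaxis patients = 99/811 = 0.122072
absolute risk difference = 0.081219
1 / 0.081219 = 12.312 → round up → 13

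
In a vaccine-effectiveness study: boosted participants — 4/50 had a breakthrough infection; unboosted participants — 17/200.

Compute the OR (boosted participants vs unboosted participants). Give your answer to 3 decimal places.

odds, boosted participants = 4/46 = 0.0870
odds, unboosted participants = 17/183 = 0.0929
OR = 0.0870 / 0.0929 = 0.936

0.936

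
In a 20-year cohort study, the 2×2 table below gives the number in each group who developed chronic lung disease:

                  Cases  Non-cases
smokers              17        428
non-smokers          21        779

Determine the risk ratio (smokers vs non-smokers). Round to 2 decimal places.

RR ≈ 1.46

risk, smokers = 17/445 = 0.03820
risk, non-smokers = 21/800 = 0.02625
RR = 0.03820 / 0.02625 = 1.46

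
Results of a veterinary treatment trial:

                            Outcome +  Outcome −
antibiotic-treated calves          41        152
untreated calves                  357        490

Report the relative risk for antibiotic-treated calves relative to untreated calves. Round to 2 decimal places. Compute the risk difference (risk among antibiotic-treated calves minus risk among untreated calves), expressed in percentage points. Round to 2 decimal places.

RR = 0.50; RD = -20.91

risk, antibiotic-treated calves = 41/193 = 0.2124
risk, untreated calves = 357/847 = 0.4215
RR = 0.2124 / 0.4215 = 0.50
risk difference = 0.2124 − 0.4215 = -0.2091 → -20.91 percentage points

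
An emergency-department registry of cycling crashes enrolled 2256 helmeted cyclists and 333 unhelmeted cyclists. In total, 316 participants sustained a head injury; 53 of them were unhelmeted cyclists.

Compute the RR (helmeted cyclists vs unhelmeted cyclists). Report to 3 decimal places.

0.732

helmeted cyclists with the outcome: 316 − 53 = 263
helmeted cyclists without the outcome: 2256 − 263 = 1993
unhelmeted cyclists without the outcome: 333 − 53 = 280
risk, helmeted cyclists = 263/2256 = 0.1166
risk, unhelmeted cyclists = 53/333 = 0.1592
RR = 0.1166 / 0.1592 = 0.732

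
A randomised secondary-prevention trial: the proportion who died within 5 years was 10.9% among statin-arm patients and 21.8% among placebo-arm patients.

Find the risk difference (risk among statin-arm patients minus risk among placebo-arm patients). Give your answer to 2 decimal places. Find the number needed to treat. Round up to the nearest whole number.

risk difference = 0.1090 − 0.2180 = -0.11
absolute risk difference = 0.109000
1 / 0.109000 = 9.174 → round up → 10

RD = -0.11; NNT = 10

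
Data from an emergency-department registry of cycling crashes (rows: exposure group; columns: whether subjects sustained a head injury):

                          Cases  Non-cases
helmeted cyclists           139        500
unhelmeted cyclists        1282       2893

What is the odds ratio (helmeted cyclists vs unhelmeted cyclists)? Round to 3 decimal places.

odds, helmeted cyclists = 139/500 = 0.2780
odds, unhelmeted cyclists = 1282/2893 = 0.4431
OR = 0.2780 / 0.4431 = 0.627

0.627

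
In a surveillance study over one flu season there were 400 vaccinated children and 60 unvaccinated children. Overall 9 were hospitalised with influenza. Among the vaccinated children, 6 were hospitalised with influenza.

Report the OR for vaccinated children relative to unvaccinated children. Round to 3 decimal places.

OR ≈ 0.289

vaccinated children without the outcome: 400 − 6 = 394
unvaccinated children with the outcome: 9 − 6 = 3
unvaccinated children without the outcome: 60 − 3 = 57
OR = (6 × 57) / (394 × 3) = 342/1182 ≈ 0.289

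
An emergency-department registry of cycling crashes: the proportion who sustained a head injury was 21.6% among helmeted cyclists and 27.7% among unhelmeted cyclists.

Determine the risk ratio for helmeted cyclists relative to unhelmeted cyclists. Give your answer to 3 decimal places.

RR = 0.2160 / 0.2770 = 0.780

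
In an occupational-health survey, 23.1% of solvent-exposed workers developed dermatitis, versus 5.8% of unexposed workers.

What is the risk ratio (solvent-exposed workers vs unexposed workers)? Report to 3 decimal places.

RR = 0.2310 / 0.0580 = 3.983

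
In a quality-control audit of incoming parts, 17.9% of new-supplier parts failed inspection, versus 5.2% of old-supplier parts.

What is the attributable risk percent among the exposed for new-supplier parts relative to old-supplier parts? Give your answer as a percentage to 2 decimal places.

AR% = (0.1790 − 0.0520) / 0.1790 = 0.7095 → 70.95%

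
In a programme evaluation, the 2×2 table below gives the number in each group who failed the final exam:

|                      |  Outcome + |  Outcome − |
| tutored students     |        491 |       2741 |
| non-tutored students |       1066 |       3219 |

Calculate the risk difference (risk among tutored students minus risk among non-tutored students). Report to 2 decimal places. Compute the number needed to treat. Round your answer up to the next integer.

RD = -0.10; NNT = 11

risk, tutored students = 491/3232 = 0.1519
risk, non-tutored students = 1066/4285 = 0.2488
risk difference = 0.1519 − 0.2488 = -0.10
absolute risk difference = 0.096856
1 / 0.096856 = 10.325 → round up → 11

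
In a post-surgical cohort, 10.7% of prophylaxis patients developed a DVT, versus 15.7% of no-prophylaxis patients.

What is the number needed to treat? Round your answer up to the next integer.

absolute risk difference = 0.050000
1 / 0.050000 = 20.000 → round up → 20

NNT = 20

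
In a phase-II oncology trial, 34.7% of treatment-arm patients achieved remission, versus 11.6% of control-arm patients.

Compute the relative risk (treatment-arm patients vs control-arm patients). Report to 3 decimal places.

RR = 0.3470 / 0.1160 = 2.991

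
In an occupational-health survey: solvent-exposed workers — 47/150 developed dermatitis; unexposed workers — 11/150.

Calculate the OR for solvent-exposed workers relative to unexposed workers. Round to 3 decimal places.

OR = (47 × 139) / (103 × 11) = 6533/1133 ≈ 5.766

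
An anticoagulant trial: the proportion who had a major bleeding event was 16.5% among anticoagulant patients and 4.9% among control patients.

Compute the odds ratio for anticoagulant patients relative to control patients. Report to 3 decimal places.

3.835

odds, anticoagulant patients = 0.16500/0.83500 = 0.19760
odds, control patients = 0.04900/0.95100 = 0.05152
OR = 0.19760 / 0.05152 = 3.835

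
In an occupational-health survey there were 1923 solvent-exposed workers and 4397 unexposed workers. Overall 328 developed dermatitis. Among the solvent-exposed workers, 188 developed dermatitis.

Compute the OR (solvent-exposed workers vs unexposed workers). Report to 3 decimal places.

OR = 3.295

solvent-exposed workers without the outcome: 1923 − 188 = 1735
unexposed workers with the outcome: 328 − 188 = 140
unexposed workers without the outcome: 4397 − 140 = 4257
odds, solvent-exposed workers = 188/1735 = 0.10836
odds, unexposed workers = 140/4257 = 0.03289
OR = 0.10836 / 0.03289 = 3.295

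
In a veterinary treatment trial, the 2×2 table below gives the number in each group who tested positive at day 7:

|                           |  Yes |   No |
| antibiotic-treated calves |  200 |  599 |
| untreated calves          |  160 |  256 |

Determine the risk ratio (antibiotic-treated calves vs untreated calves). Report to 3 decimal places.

risk, antibiotic-treated calves = 200/799 = 0.2503
risk, untreated calves = 160/416 = 0.3846
RR = 0.2503 / 0.3846 = 0.651

0.651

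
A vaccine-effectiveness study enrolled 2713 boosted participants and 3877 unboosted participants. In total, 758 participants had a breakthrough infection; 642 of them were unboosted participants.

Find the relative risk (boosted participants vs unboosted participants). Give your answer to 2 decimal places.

boosted participants with the outcome: 758 − 642 = 116
boosted participants without the outcome: 2713 − 116 = 2597
unboosted participants without the outcome: 3877 − 642 = 3235
risk, boosted participants = 116/2713 = 0.04276
risk, unboosted participants = 642/3877 = 0.16559
RR = 0.04276 / 0.16559 = 0.26

0.26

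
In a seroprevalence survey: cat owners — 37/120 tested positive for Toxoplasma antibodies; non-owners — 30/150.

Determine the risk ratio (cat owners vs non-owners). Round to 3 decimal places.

1.542

risk, cat owners = 37/120 = 0.3083
risk, non-owners = 30/150 = 0.2000
RR = 0.3083 / 0.2000 = 1.542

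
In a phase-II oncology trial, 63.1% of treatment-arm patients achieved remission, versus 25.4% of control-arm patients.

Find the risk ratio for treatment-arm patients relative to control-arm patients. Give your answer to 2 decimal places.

RR = 0.6310 / 0.2540 = 2.48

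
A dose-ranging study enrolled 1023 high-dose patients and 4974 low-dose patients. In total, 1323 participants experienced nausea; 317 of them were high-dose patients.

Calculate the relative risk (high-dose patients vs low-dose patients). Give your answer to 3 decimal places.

high-dose patients without the outcome: 1023 − 317 = 706
low-dose patients with the outcome: 1323 − 317 = 1006
low-dose patients without the outcome: 4974 − 1006 = 3968
risk, high-dose patients = 317/1023 = 0.3099
risk, low-dose patients = 1006/4974 = 0.2023
RR = 0.3099 / 0.2023 = 1.532

1.532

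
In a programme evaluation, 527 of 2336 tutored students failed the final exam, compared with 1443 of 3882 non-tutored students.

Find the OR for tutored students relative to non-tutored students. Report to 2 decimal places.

OR = (527 × 2439) / (1809 × 1443) = 1285353/2610387 ≈ 0.49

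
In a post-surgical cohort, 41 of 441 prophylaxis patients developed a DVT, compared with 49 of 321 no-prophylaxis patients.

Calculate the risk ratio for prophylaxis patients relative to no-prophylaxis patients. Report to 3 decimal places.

risk, prophylaxis patients = 41/441 = 0.0930
risk, no-prophylaxis patients = 49/321 = 0.1526
RR = 0.0930 / 0.1526 = 0.609

RR: 0.609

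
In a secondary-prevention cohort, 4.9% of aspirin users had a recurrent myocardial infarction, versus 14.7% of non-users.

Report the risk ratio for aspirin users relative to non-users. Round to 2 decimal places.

RR = 0.04900 / 0.14700 = 0.33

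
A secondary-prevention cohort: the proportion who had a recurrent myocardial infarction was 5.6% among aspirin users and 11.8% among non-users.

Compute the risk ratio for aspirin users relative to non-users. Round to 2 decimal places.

RR = 0.0560 / 0.1180 = 0.47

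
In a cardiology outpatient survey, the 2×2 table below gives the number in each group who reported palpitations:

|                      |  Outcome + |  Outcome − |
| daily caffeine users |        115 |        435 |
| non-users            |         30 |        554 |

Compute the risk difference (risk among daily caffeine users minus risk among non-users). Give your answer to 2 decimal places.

RD = 0.16

risk, daily caffeine users = 115/550 = 0.2091
risk, non-users = 30/584 = 0.0514
risk difference = 0.2091 − 0.0514 = 0.16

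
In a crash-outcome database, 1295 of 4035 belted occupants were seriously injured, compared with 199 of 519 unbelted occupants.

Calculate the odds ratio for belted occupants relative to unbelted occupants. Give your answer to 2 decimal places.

odds, belted occupants = 1295/2740 = 0.4726
odds, unbelted occupants = 199/320 = 0.6219
OR = 0.4726 / 0.6219 = 0.76

OR ≈ 0.76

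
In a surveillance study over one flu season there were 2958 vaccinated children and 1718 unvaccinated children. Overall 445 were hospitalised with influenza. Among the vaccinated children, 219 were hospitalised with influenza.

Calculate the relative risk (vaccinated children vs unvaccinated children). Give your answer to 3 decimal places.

vaccinated children without the outcome: 2958 − 219 = 2739
unvaccinated children with the outcome: 445 − 219 = 226
unvaccinated children without the outcome: 1718 − 226 = 1492
risk, vaccinated children = 219/2958 = 0.0740
risk, unvaccinated children = 226/1718 = 0.1315
RR = 0.0740 / 0.1315 = 0.563

RR = 0.563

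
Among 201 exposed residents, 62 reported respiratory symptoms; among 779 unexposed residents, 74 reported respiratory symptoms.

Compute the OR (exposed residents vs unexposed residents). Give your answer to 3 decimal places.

OR = (62 × 705) / (139 × 74) = 43710/10286 ≈ 4.249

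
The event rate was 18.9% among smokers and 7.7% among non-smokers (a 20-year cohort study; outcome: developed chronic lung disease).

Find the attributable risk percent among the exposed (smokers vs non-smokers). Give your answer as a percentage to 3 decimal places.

AR% = (0.1890 − 0.0770) / 0.1890 = 0.5926 → 59.259%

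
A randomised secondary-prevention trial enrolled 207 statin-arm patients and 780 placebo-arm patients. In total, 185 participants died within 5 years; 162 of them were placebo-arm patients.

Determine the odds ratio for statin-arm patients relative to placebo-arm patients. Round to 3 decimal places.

0.477

statin-arm patients with the outcome: 185 − 162 = 23
statin-arm patients without the outcome: 207 − 23 = 184
placebo-arm patients without the outcome: 780 − 162 = 618
OR = (23 × 618) / (184 × 162) = 14214/29808 ≈ 0.477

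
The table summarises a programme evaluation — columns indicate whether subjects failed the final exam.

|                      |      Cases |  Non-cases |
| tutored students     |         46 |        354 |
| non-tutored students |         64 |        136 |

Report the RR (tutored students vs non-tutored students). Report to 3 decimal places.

risk, tutored students = 46/400 = 0.1150
risk, non-tutored students = 64/200 = 0.3200
RR = 0.1150 / 0.3200 = 0.359

0.359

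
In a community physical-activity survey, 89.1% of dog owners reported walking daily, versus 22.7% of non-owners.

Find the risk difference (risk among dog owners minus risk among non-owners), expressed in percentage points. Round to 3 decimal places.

RD ≈ 66.400

risk difference = 0.8910 − 0.2270 = 0.6640 → 66.400 percentage points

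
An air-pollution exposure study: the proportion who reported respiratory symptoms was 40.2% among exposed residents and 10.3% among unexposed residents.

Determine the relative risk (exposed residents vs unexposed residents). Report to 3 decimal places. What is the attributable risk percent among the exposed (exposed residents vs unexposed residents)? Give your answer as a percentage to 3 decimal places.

RR = 3.903; AR% = 74.378%

RR = 0.4020 / 0.1030 = 3.903
AR% = (0.4020 − 0.1030) / 0.4020 = 0.7438 → 74.378%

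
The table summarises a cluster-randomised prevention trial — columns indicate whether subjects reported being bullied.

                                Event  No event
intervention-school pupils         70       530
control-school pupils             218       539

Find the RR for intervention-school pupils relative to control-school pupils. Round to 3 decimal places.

RR ≈ 0.405

risk, intervention-school pupils = 70/600 = 0.1167
risk, control-school pupils = 218/757 = 0.2880
RR = 0.1167 / 0.2880 = 0.405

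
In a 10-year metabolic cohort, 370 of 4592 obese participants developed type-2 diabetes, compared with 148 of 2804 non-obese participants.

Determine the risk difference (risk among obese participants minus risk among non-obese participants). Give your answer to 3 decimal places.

risk, obese participants = 370/4592 = 0.0806
risk, non-obese participants = 148/2804 = 0.0528
risk difference = 0.0806 − 0.0528 = 0.028

0.028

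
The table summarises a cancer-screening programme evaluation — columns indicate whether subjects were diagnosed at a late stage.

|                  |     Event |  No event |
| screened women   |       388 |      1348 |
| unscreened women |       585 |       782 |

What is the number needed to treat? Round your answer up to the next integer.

risk, screened women = 388/1736 = 0.223502
risk, unscreened women = 585/1367 = 0.427944
absolute risk difference = 0.204442
1 / 0.204442 = 4.891 → round up → 5

NNT: 5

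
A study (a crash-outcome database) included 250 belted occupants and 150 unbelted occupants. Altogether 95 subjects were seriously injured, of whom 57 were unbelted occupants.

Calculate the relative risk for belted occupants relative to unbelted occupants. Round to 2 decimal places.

belted occupants with the outcome: 95 − 57 = 38
belted occupants without the outcome: 250 − 38 = 212
unbelted occupants without the outcome: 150 − 57 = 93
risk, belted occupants = 38/250 = 0.1520
risk, unbelted occupants = 57/150 = 0.3800
RR = 0.1520 / 0.3800 = 0.40

RR ≈ 0.40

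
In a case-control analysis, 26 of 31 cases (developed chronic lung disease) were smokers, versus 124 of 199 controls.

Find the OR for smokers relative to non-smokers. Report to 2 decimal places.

OR = (26 × 75) / (124 × 5) = 1950/620 ≈ 3.15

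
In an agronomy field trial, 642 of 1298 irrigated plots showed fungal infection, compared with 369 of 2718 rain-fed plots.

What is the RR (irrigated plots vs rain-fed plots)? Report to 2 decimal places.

risk, irrigated plots = 642/1298 = 0.4946
risk, rain-fed plots = 369/2718 = 0.1358
RR = 0.4946 / 0.1358 = 3.64

RR ≈ 3.64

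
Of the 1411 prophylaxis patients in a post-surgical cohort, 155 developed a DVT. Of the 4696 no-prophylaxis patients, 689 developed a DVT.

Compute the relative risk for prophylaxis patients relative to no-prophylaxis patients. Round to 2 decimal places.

risk, prophylaxis patients = 155/1411 = 0.1099
risk, no-prophylaxis patients = 689/4696 = 0.1467
RR = 0.1099 / 0.1467 = 0.75

RR: 0.75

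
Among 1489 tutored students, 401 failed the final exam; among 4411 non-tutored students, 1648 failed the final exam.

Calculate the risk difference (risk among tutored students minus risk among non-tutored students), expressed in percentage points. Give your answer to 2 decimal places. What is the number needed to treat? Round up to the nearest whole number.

risk, tutored students = 401/1489 = 0.2693
risk, non-tutored students = 1648/4411 = 0.3736
risk difference = 0.2693 − 0.3736 = -0.1043 → -10.43 percentage points
absolute risk difference = 0.104303
1 / 0.104303 = 9.587 → round up → 10

RD = -10.43; NNT = 10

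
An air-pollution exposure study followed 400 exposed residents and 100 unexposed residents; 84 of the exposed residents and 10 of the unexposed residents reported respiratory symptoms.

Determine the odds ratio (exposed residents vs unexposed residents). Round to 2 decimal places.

OR = (84 × 90) / (316 × 10) = 7560/3160 ≈ 2.39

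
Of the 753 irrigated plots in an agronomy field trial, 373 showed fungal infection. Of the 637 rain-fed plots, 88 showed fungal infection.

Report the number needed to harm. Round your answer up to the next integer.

risk, irrigated plots = 373/753 = 0.495352
risk, rain-fed plots = 88/637 = 0.138148
absolute risk difference = 0.357204
1 / 0.357204 = 2.800 → round up → 3

NNH: 3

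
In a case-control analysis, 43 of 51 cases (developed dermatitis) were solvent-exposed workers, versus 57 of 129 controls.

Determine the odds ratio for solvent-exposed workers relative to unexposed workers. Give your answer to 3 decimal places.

OR = (43 × 72) / (57 × 8) = 3096/456 ≈ 6.789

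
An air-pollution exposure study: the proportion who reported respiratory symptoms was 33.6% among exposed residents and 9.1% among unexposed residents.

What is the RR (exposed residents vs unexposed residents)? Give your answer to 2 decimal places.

RR = 0.3360 / 0.0910 = 3.69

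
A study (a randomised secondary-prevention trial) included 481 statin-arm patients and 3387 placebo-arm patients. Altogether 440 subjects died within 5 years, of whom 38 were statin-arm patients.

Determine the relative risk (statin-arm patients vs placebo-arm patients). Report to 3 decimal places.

statin-arm patients without the outcome: 481 − 38 = 443
placebo-arm patients with the outcome: 440 − 38 = 402
placebo-arm patients without the outcome: 3387 − 402 = 2985
risk, statin-arm patients = 38/481 = 0.0790
risk, placebo-arm patients = 402/3387 = 0.1187
RR = 0.0790 / 0.1187 = 0.666

RR ≈ 0.666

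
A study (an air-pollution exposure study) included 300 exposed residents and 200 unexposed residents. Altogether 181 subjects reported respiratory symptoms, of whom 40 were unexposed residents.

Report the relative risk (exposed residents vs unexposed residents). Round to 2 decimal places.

2.35

exposed residents with the outcome: 181 − 40 = 141
exposed residents without the outcome: 300 − 141 = 159
unexposed residents without the outcome: 200 − 40 = 160
risk, exposed residents = 141/300 = 0.4700
risk, unexposed residents = 40/200 = 0.2000
RR = 0.4700 / 0.2000 = 2.35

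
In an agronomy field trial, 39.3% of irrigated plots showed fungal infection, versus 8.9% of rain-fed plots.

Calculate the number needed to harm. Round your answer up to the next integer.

absolute risk difference = 0.304000
1 / 0.304000 = 3.289 → round up → 4

NNH: 4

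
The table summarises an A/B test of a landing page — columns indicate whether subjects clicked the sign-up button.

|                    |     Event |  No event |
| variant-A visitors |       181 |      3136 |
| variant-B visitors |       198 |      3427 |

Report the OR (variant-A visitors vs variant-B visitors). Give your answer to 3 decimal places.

OR = (181 × 3427) / (3136 × 198) = 620287/620928 ≈ 0.999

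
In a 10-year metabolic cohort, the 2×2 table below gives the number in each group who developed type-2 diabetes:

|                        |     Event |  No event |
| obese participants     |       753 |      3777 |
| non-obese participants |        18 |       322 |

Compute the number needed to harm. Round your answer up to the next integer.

NNH: 9

risk, obese participants = 753/4530 = 0.166225
risk, non-obese participants = 18/340 = 0.052941
absolute risk difference = 0.113284
1 / 0.113284 = 8.827 → round up → 9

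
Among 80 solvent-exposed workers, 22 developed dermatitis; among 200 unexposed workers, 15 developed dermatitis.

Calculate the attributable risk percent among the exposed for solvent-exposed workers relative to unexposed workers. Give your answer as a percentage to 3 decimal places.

risk, solvent-exposed workers = 22/80 = 0.2750
risk, unexposed workers = 15/200 = 0.0750
AR% = (0.2750 − 0.0750) / 0.2750 = 0.7273 → 72.727%

AR% ≈ 72.727%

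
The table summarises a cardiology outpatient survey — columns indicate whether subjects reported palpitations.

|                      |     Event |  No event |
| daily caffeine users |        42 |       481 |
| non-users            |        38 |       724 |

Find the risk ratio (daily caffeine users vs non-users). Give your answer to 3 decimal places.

risk, daily caffeine users = 42/523 = 0.08031
risk, non-users = 38/762 = 0.04987
RR = 0.08031 / 0.04987 = 1.610

RR = 1.610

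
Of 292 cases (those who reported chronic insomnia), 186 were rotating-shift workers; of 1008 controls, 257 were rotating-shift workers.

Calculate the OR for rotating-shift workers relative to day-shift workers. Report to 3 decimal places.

OR = (186 × 751) / (257 × 106) = 139686/27242 ≈ 5.128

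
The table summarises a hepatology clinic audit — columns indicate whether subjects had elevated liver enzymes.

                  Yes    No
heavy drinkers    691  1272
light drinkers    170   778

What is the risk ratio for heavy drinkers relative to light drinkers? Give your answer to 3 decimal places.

RR ≈ 1.963

risk, heavy drinkers = 691/1963 = 0.3520
risk, light drinkers = 170/948 = 0.1793
RR = 0.3520 / 0.1793 = 1.963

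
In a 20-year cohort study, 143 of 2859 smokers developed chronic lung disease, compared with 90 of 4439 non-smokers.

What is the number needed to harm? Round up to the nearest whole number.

risk, smokers = 143/2859 = 0.050017
risk, non-smokers = 90/4439 = 0.020275
absolute risk difference = 0.029743
1 / 0.029743 = 33.621 → round up → 34

34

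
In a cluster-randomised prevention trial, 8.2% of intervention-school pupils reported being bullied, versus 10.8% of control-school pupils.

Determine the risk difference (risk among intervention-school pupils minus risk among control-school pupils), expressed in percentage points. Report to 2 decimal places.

RD = -2.60

risk difference = 0.0820 − 0.1080 = -0.0260 → -2.60 percentage points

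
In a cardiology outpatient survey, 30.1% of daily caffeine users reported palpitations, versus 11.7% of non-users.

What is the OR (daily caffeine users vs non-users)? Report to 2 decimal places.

OR ≈ 3.25

odds, daily caffeine users = 0.3010/0.6990 = 0.4306
odds, non-users = 0.1170/0.8830 = 0.1325
OR = 0.4306 / 0.1325 = 3.25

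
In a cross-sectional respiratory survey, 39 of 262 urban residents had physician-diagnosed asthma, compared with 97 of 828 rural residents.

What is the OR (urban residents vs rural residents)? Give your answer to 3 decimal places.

odds, urban residents = 39/223 = 0.1749
odds, rural residents = 97/731 = 0.1327
OR = 0.1749 / 0.1327 = 1.318

OR: 1.318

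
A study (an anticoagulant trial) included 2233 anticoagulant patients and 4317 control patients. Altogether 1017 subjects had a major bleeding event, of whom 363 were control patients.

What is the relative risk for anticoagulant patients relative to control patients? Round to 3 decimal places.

anticoagulant patients with the outcome: 1017 − 363 = 654
anticoagulant patients without the outcome: 2233 − 654 = 1579
control patients without the outcome: 4317 − 363 = 3954
risk, anticoagulant patients = 654/2233 = 0.2929
risk, control patients = 363/4317 = 0.0841
RR = 0.2929 / 0.0841 = 3.483

RR: 3.483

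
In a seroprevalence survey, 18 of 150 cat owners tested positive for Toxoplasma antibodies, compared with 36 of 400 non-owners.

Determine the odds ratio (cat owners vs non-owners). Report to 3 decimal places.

odds, cat owners = 18/132 = 0.1364
odds, non-owners = 36/364 = 0.0989
OR = 0.1364 / 0.0989 = 1.379

OR ≈ 1.379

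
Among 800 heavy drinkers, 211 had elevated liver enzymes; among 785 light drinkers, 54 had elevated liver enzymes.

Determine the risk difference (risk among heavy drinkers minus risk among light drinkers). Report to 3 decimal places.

RD ≈ 0.195

risk, heavy drinkers = 211/800 = 0.2637
risk, light drinkers = 54/785 = 0.0688
risk difference = 0.2637 − 0.0688 = 0.195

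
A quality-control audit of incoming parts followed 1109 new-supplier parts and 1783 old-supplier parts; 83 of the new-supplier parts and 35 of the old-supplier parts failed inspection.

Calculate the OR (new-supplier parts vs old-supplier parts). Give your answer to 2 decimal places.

OR = (83 × 1748) / (1026 × 35) = 145084/35910 ≈ 4.04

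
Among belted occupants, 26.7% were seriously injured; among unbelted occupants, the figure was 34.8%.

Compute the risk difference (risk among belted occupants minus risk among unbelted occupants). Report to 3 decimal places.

risk difference = 0.2670 − 0.3480 = -0.081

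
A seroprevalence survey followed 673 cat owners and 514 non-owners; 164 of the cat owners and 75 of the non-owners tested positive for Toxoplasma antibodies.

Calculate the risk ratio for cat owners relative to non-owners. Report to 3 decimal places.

risk, cat owners = 164/673 = 0.2437
risk, non-owners = 75/514 = 0.1459
RR = 0.2437 / 0.1459 = 1.670

RR = 1.670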